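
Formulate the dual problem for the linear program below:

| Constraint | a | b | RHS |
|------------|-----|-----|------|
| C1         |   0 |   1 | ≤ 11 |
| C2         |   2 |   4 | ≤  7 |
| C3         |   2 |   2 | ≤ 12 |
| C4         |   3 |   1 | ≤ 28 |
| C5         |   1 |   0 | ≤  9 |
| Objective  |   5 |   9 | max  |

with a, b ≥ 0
Minimize: z = 11y1 + 7y2 + 12y3 + 28y4 + 9y5

Subject to:
  C1: -2y2 - 2y3 - 3y4 - y5 ≤ -5
  C2: -y1 - 4y2 - 2y3 - y4 ≤ -9
  y1, y2, y3, y4, y5 ≥ 0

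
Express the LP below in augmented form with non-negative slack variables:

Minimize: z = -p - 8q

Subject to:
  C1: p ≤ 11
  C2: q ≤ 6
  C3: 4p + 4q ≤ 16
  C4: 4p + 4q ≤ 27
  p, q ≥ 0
min z = -p - 8q

s.t.
  p + s1 = 11
  q + s2 = 6
  4p + 4q + s3 = 16
  4p + 4q + s4 = 27
  p, q, s1, s2, s3, s4 ≥ 0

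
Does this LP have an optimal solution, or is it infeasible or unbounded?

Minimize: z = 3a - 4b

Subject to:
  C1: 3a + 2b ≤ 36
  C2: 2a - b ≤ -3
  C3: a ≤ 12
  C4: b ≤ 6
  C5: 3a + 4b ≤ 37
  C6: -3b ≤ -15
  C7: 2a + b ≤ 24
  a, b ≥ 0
The point (0, 6) satisfies every constraint, so the LP is feasible; the constraints give a ≤ 12 and b ≤ 6, which with a, b ≥ 0 keep the feasible region inside a bounded box. A feasible, bounded LP attains a finite optimum at a vertex.

Evaluating z = 3a - 4b at each vertex:
  (0, 5): z = -20
  (1, 5): z = -17
  (1.5, 6): z = -19.5
  (0, 6): z = -24

The LP has an optimal solution: (0, 6) with z = -24.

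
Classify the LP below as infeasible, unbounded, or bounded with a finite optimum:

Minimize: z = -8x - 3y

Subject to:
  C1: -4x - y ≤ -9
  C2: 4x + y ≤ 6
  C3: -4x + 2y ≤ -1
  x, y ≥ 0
C2 requires 4x + y ≤ 6, while C1 (-4x - y ≤ -9) is equivalent to 4x + y ≥ 9. Together they would need 9 ≤ 4x + y ≤ 6, which is impossible since 9 > 6. No point satisfies all constraints.

The feasible region is empty; the LP is infeasible.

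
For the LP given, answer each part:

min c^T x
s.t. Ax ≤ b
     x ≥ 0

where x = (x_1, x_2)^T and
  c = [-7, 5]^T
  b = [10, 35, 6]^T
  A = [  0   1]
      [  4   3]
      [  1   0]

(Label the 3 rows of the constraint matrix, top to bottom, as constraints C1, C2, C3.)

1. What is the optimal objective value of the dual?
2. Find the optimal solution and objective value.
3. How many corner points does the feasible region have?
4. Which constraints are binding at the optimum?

1. -42 (by strong duality, equal to the primal optimum)
2. x_1 = 6, x_2 = 0, z = -42
3. 5
4. C3, x_2 ≥ 0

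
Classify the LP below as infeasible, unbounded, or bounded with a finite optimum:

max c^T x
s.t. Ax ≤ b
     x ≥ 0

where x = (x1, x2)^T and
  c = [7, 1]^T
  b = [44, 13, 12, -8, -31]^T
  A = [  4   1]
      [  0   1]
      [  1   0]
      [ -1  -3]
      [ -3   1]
The point (11, 0) satisfies every constraint, so the LP is feasible; the constraints give x1 ≤ 12 and x2 ≤ 13, which with x1, x2 ≥ 0 keep the feasible region inside a bounded box. A feasible, bounded LP attains a finite optimum at a vertex.

Evaluating z = 7x1 + x2 at each vertex:
  (10.33, 0): z = 72.33
  (11, 0): z = 77
  (10.71, 1.143): z = 76.14

Bounded optimum: z* = 77 at (11, 0).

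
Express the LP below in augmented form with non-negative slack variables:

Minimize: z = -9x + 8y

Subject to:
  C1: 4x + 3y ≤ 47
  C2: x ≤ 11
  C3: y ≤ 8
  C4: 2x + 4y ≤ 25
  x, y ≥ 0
min z = -9x + 8y

s.t.
  4x + 3y + s1 = 47
  x + s2 = 11
  y + s3 = 8
  2x + 4y + s4 = 25
  x, y, s1, s2, s3, s4 ≥ 0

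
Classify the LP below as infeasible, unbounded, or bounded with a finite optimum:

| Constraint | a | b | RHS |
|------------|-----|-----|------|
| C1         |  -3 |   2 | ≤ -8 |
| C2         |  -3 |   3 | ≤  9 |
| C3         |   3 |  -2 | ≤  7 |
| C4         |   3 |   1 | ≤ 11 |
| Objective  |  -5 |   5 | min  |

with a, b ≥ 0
C3 requires 3a - 2b ≤ 7, while C1 (-3a + 2b ≤ -8) is equivalent to 3a - 2b ≥ 8. Together they would need 8 ≤ 3a - 2b ≤ 7, which is impossible since 8 > 7. No point satisfies all constraints.

The feasible region is empty; the LP is infeasible.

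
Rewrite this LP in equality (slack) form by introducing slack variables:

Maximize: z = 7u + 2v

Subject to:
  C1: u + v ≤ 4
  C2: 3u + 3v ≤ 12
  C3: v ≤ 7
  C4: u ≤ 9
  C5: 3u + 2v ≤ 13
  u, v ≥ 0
max z = 7u + 2v

s.t.
  u + v + s1 = 4
  3u + 3v + s2 = 12
  v + s3 = 7
  u + s4 = 9
  3u + 2v + s5 = 13
  u, v, s1, s2, s3, s4, s5 ≥ 0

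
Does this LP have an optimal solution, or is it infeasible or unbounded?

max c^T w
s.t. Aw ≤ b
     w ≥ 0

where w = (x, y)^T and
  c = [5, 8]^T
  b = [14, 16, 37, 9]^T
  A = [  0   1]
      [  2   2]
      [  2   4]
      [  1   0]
The point (0, 8) satisfies every constraint, so the LP is feasible; the constraints give x ≤ 9 and y ≤ 14, which with x, y ≥ 0 keep the feasible region inside a bounded box. A feasible, bounded LP attains a finite optimum at a vertex.

Feasible with finite optimum z* = 64 at (0, 8).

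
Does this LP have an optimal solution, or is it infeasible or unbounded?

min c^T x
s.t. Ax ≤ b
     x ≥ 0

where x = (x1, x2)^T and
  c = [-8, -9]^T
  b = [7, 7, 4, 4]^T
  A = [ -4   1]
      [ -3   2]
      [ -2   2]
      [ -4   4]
Feasible point: (0, 0) satisfies every constraint, so the LP is feasible.
Direction d = (1, 0): for each constraint row a, a·d ≤ 0 —
  (-4)(1) + (1)(0) = -4 ≤ 0
  (-3)(1) + (2)(0) = -3 ≤ 0
  (-2)(1) + (2)(0) = -2 ≤ 0
  (-4)(1) + (4)(0) = -4 ≤ 0
and d ≥ 0, so (0, 0) + t·d stays feasible for every t ≥ 0. Along this ray z = -8x1 - 9x2 changes by -8 per unit t, so z → −∞.

Unbounded — the objective can decrease without bound over the feasible region.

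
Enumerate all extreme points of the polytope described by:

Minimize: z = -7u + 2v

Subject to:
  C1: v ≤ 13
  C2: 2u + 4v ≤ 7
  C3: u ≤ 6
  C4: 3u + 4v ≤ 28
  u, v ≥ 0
Each vertex is the intersection of two constraint boundaries that also satisfies all remaining constraints:
  u = 0 and v = 0 → (0, 0)
  2u + 4v = 7 and v = 0 → (3.5, 0)
  2u + 4v = 7 and u = 0 → (0, 1.75)

Vertices: (0, 0), (3.5, 0), (0, 1.75)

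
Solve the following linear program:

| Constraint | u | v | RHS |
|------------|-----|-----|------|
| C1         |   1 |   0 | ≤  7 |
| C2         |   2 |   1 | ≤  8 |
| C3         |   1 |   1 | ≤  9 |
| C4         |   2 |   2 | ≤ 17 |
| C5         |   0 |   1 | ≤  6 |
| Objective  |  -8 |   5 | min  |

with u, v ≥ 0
u = 4, v = 0, z = -32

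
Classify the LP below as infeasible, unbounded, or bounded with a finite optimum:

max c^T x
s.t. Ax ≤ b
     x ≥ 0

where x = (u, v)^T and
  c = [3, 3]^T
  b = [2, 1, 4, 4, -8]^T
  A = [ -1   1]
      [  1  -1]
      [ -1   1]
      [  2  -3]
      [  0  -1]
Feasible point: (6, 8) satisfies every constraint, so the LP is feasible.
Direction d = (1, 1): for each constraint row a, a·d ≤ 0 —
  (-1)(1) + (1)(1) = 0 ≤ 0
  (1)(1) + (-1)(1) = 0 ≤ 0
  (-1)(1) + (1)(1) = 0 ≤ 0
  (2)(1) + (-3)(1) = -1 ≤ 0
  (0)(1) + (-1)(1) = -1 ≤ 0
and d ≥ 0, so (6, 8) + t·d stays feasible for every t ≥ 0. Along this ray z = 3u + 3v changes by 6 per unit t, so z → +∞.

Unbounded: there is a feasible ray along which z → +∞.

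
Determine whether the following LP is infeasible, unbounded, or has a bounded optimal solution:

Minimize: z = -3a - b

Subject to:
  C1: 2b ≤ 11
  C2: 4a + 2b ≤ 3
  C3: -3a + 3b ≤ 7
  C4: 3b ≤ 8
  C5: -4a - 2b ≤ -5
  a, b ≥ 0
C2 requires 4a + 2b ≤ 3, while C5 (-4a - 2b ≤ -5) is equivalent to 4a + 2b ≥ 5. Together they would need 5 ≤ 4a + 2b ≤ 3, which is impossible since 5 > 3. No point satisfies all constraints.

The feasible region is empty; the LP is infeasible.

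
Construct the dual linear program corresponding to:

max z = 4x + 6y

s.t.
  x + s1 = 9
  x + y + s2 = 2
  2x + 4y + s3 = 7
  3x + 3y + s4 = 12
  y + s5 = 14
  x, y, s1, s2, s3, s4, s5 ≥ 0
Minimize: z = 9y1 + 2y2 + 7y3 + 12y4 + 14y5

Subject to:
  C1: -y1 - y2 - 2y3 - 3y4 ≤ -4
  C2: -y2 - 4y3 - 3y4 - y5 ≤ -6
  y1, y2, y3, y4, y5 ≥ 0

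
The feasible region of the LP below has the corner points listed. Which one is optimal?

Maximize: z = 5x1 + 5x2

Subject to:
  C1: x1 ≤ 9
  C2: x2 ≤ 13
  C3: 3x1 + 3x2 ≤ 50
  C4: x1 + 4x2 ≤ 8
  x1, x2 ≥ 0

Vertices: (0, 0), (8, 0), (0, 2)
(8, 0) with z = 40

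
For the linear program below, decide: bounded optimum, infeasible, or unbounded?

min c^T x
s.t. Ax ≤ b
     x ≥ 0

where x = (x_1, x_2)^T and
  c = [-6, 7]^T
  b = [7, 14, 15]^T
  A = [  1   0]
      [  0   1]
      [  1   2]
The point (7, 0) satisfies every constraint, so the LP is feasible; the constraints give x_1 ≤ 7 and x_2 ≤ 14, which with x_1, x_2 ≥ 0 keep the feasible region inside a bounded box. A feasible, bounded LP attains a finite optimum at a vertex.

Bounded optimum: z* = -42 at (7, 0).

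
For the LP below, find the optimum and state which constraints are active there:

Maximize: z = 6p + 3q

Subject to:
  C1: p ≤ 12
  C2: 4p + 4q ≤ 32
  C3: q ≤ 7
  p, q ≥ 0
Optimal: p = 8, q = 0
Slack at optimum:
  C1: slack = 4
  C2: slack = 0 (binding)
  C3: slack = 7
  p ≥ 0: p = 8
  q ≥ 0: q = 0 (binding)
Binding constraints: C2, q ≥ 0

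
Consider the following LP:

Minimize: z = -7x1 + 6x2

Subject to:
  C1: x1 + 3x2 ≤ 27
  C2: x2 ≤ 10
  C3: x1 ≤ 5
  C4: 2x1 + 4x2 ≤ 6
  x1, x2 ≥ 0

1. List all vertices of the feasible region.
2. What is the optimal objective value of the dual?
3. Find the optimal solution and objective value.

1. (0, 0), (3, 0), (0, 1.5)
2. -21 (by strong duality, equal to the primal optimum)
3. x1 = 3, x2 = 0, z = -21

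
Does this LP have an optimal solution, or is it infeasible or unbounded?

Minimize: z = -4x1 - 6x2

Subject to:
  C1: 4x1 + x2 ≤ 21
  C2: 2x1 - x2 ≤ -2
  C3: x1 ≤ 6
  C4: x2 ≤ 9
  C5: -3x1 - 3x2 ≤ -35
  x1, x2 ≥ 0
The point (3, 9) satisfies every constraint, so the LP is feasible; the constraints give x1 ≤ 6 and x2 ≤ 9, which with x1, x2 ≥ 0 keep the feasible region inside a bounded box. A feasible, bounded LP attains a finite optimum at a vertex.

Evaluating z = -4x1 - 6x2 at each vertex:
  (3.111, 8.556): z = -63.78
  (3, 9): z = -66
  (2.667, 9): z = -64.67

Bounded optimum: z* = -66 at (3, 9).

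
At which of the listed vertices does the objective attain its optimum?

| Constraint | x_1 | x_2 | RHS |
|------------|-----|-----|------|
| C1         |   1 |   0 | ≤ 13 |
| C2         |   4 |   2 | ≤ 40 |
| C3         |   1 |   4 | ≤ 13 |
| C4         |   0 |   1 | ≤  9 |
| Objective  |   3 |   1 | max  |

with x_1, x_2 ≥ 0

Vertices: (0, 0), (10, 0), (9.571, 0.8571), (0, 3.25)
(10, 0) with z = 30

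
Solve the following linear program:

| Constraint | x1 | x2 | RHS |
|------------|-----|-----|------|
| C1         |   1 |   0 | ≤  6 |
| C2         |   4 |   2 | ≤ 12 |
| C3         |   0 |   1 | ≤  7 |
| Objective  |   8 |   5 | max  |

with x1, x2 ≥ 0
x1 = 0, x2 = 6, z = 30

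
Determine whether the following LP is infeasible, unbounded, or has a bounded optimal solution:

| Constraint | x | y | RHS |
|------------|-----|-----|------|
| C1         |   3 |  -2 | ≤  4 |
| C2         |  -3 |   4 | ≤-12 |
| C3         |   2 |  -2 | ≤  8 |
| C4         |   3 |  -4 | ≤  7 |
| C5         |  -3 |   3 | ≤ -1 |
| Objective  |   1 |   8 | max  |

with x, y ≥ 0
C4 requires 3x - 4y ≤ 7, while C2 (-3x + 4y ≤ -12) is equivalent to 3x - 4y ≥ 12. Together they would need 12 ≤ 3x - 4y ≤ 7, which is impossible since 12 > 7. No point satisfies all constraints.

Infeasible — the constraint set is empty.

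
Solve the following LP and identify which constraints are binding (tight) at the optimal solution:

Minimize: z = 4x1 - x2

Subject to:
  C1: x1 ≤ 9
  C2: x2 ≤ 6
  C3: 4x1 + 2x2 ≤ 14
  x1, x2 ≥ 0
Optimal: x1 = 0, x2 = 6
Slack at optimum:
  C1: slack = 9
  C2: slack = 0 (binding)
  C3: slack = 2
  x1 ≥ 0: x1 = 0 (binding)
  x2 ≥ 0: x2 = 6
Binding constraints: C2, x1 ≥ 0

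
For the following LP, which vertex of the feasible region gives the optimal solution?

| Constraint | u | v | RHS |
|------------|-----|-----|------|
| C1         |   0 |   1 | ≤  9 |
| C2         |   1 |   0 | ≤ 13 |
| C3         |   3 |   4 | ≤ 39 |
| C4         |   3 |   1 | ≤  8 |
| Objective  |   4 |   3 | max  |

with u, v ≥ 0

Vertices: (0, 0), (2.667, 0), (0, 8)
Evaluating z = 4u + 3v at each vertex:
  (0, 0): z = 0
  (2.667, 0): z = 10.67
  (0, 8): z = 24

The largest value is z = 24, attained at (0, 8).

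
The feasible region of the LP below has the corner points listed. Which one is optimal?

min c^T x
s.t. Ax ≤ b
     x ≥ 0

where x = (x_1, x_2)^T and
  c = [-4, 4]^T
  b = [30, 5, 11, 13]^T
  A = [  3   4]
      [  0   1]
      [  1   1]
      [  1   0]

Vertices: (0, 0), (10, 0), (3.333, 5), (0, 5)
(10, 0) with z = -40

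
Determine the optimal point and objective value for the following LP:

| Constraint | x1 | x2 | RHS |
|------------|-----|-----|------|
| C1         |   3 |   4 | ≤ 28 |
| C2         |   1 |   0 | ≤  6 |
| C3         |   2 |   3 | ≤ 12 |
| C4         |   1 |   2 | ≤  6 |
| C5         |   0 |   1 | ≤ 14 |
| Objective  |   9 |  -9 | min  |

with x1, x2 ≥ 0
Each vertex is the intersection of two constraint boundaries that also satisfies all remaining constraints:
  x1 = 0 and x2 = 0 → (0, 0)
  x1 = 6 and 2x1 + 3x2 = 12 → (6, 0)
  x1 + 2x2 = 6 and x1 = 0 → (0, 3)

Evaluating z = 9x1 - 9x2 at each vertex:
  (0, 0): z = 0
  (6, 0): z = 54
  (0, 3): z = -27

The minimum is at (0, 3) with z = -27.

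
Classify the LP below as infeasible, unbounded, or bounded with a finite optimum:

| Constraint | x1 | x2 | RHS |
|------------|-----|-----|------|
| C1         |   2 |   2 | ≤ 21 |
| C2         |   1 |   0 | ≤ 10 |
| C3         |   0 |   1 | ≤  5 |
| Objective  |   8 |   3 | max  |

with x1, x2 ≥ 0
The point (10, 0.5) satisfies every constraint, so the LP is feasible; the constraints give x1 ≤ 10 and x2 ≤ 5, which with x1, x2 ≥ 0 keep the feasible region inside a bounded box. A feasible, bounded LP attains a finite optimum at a vertex.

Evaluating z = 8x1 + 3x2 at each vertex:
  (0, 0): z = 0
  (10, 0): z = 80
  (10, 0.5): z = 81.5
  (5.5, 5): z = 59
  (0, 5): z = 15

Bounded optimum: z* = 81.5 at (10, 0.5).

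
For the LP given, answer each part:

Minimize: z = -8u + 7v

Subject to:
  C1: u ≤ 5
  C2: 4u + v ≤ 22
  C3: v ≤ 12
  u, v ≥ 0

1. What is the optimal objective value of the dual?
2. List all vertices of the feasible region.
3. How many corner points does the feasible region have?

1. -40 (by strong duality, equal to the primal optimum)
2. (0, 0), (5, 0), (5, 2), (2.5, 12), (0, 12)
3. 5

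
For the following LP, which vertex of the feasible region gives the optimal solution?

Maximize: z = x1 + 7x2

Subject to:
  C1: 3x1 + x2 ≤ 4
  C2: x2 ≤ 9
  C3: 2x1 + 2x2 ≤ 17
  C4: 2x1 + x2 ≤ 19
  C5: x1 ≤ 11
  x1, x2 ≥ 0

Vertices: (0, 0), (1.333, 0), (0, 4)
(0, 4) with z = 28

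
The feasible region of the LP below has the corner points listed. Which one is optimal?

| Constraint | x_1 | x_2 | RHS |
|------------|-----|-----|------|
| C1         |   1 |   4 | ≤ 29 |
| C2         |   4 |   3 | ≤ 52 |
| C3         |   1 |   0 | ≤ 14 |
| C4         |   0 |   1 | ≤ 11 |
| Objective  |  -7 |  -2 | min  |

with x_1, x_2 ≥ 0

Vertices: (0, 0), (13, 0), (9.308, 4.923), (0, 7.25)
(13, 0) with z = -91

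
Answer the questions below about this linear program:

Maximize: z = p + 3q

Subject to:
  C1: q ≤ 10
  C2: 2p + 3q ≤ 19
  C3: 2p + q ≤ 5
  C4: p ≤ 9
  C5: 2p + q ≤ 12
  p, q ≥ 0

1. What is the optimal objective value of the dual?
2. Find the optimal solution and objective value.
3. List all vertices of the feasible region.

1. 15 (by strong duality, equal to the primal optimum)
2. p = 0, q = 5, z = 15
3. (0, 0), (2.5, 0), (0, 5)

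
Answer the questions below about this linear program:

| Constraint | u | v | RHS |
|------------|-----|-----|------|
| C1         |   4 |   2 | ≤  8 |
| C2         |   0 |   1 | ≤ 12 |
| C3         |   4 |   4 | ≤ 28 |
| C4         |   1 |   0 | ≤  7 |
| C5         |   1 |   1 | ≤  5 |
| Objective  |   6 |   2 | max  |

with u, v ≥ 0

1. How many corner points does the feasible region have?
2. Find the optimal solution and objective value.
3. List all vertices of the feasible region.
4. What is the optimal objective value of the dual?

1. 3
2. u = 2, v = 0, z = 12
3. (0, 0), (2, 0), (0, 4)
4. 12 (by strong duality, equal to the primal optimum)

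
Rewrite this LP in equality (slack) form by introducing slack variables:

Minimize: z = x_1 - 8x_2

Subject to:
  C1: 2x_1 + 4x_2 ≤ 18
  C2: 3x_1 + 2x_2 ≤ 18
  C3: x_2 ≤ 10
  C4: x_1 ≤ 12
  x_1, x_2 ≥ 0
min z = x_1 - 8x_2

s.t.
  2x_1 + 4x_2 + s1 = 18
  3x_1 + 2x_2 + s2 = 18
  x_2 + s3 = 10
  x_1 + s4 = 12
  x_1, x_2, s1, s2, s3, s4 ≥ 0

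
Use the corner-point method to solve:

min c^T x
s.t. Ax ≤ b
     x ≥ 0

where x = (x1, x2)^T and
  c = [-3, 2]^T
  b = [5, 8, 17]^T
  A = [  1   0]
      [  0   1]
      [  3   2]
Each vertex is the intersection of two constraint boundaries that also satisfies all remaining constraints:
  x1 = 0 and x2 = 0 → (0, 0)
  x1 = 5 and x2 = 0 → (5, 0)
  x1 = 5 and 3x1 + 2x2 = 17 → (5, 1)
  x2 = 8 and 3x1 + 2x2 = 17 → (0.3333, 8)
  x2 = 8 and x1 = 0 → (0, 8)

Evaluating z = -3x1 + 2x2 at each vertex:
  (0, 0): z = 0
  (5, 0): z = -15
  (5, 1): z = -13
  (0.3333, 8): z = 15
  (0, 8): z = 16

The minimum is at (5, 0) with z = -15.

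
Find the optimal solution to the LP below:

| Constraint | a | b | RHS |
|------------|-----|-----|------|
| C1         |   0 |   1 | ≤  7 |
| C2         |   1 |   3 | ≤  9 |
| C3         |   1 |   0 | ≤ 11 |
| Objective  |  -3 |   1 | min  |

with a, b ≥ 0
a = 9, b = 0, z = -27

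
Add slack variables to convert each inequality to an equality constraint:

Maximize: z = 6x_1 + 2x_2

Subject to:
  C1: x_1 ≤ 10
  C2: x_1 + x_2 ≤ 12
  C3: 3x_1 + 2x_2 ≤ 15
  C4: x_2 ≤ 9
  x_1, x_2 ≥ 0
max z = 6x_1 + 2x_2

s.t.
  x_1 + s1 = 10
  x_1 + x_2 + s2 = 12
  3x_1 + 2x_2 + s3 = 15
  x_2 + s4 = 9
  x_1, x_2, s1, s2, s3, s4 ≥ 0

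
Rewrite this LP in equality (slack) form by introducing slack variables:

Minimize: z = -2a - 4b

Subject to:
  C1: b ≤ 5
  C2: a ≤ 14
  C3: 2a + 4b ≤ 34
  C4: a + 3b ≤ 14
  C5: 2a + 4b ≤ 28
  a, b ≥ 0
min z = -2a - 4b

s.t.
  b + s1 = 5
  a + s2 = 14
  2a + 4b + s3 = 34
  a + 3b + s4 = 14
  2a + 4b + s5 = 28
  a, b, s1, s2, s3, s4, s5 ≥ 0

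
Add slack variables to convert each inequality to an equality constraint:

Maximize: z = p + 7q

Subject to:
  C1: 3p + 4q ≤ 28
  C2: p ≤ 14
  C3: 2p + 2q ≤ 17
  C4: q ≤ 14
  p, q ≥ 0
max z = p + 7q

s.t.
  3p + 4q + s1 = 28
  p + s2 = 14
  2p + 2q + s3 = 17
  q + s4 = 14
  p, q, s1, s2, s3, s4 ≥ 0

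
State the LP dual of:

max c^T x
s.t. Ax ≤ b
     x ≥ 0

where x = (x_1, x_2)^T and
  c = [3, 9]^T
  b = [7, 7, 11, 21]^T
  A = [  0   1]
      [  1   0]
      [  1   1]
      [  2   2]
Minimize: z = 7y1 + 7y2 + 11y3 + 21y4

Subject to:
  C1: -y2 - y3 - 2y4 ≤ -3
  C2: -y1 - y3 - 2y4 ≤ -9
  y1, y2, y3, y4 ≥ 0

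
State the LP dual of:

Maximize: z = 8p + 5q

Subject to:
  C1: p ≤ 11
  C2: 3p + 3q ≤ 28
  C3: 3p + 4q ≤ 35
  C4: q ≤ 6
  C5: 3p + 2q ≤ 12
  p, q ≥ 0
Minimize: z = 11y1 + 28y2 + 35y3 + 6y4 + 12y5

Subject to:
  C1: -y1 - 3y2 - 3y3 - 3y5 ≤ -8
  C2: -3y2 - 4y3 - y4 - 2y5 ≤ -5
  y1, y2, y3, y4, y5 ≥ 0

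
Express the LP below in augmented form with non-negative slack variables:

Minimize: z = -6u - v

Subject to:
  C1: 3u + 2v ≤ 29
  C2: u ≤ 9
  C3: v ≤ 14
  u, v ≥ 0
min z = -6u - v

s.t.
  3u + 2v + s1 = 29
  u + s2 = 9
  v + s3 = 14
  u, v, s1, s2, s3 ≥ 0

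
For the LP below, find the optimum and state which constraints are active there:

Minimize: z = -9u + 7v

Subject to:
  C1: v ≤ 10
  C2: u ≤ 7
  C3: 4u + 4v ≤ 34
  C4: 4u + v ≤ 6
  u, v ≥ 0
Optimal: u = 1.5, v = 0
Slack at optimum:
  C1: slack = 10
  C2: slack = 5.5
  C3: slack = 28
  C4: slack = 0 (binding)
  u ≥ 0: u = 1.5
  v ≥ 0: v = 0 (binding)
Binding constraints: C4, v ≥ 0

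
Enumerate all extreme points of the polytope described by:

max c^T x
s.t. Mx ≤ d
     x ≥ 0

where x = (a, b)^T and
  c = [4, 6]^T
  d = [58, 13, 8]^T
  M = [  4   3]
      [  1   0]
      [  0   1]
Each vertex is the intersection of two constraint boundaries that also satisfies all remaining constraints:
  a = 0 and b = 0 → (0, 0)
  a = 13 and b = 0 → (13, 0)
  4a + 3b = 58 and a = 13 → (13, 2)
  4a + 3b = 58 and b = 8 → (8.5, 8)
  b = 8 and a = 0 → (0, 8)

Vertices: (0, 0), (13, 0), (13, 2), (8.5, 8), (0, 8)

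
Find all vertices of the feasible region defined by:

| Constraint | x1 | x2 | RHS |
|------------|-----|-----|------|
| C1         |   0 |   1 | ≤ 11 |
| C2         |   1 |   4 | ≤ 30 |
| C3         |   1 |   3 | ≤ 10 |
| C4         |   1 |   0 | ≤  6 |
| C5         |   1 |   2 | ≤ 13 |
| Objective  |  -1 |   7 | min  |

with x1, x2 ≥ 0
Each vertex is the intersection of two constraint boundaries that also satisfies all remaining constraints:
  x1 = 0 and x2 = 0 → (0, 0)
  x1 = 6 and x2 = 0 → (6, 0)
  x1 + 3x2 = 10 and x1 = 6 → (6, 1.333)
  x1 + 3x2 = 10 and x1 = 0 → (0, 3.333)

Vertices: (0, 0), (6, 0), (6, 1.333), (0, 3.333)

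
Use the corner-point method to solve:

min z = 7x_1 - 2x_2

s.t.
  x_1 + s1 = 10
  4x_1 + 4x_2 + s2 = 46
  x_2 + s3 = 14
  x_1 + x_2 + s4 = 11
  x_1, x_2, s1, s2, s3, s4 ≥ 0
x_1 = 0, x_2 = 11, z = -22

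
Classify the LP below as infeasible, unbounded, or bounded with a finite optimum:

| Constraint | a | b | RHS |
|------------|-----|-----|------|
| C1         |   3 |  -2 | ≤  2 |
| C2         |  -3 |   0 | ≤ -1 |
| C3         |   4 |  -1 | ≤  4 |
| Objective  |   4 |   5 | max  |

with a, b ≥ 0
Feasible point: (1, 1) satisfies every constraint, so the LP is feasible.
Direction d = (0, 1): for each constraint row a, a·d ≤ 0 —
  (3)(0) + (-2)(1) = -2 ≤ 0
  (-3)(0) + (0)(1) = 0 ≤ 0
  (4)(0) + (-1)(1) = -1 ≤ 0
and d ≥ 0, so (1, 1) + t·d stays feasible for every t ≥ 0. Along this ray z = 4a + 5b changes by 5 per unit t, so z → +∞.

The LP is unbounded; z can be made arbitrarily large.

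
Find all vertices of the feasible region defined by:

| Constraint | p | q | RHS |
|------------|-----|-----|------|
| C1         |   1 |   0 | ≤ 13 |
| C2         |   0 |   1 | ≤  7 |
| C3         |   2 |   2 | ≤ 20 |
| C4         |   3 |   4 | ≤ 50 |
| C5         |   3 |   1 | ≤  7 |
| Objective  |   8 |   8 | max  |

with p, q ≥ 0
Each vertex is the intersection of two constraint boundaries that also satisfies all remaining constraints:
  p = 0 and q = 0 → (0, 0)
  3p + q = 7 and q = 0 → (2.333, 0)
  q = 7 and 3p + q = 7 → (0, 7)

Vertices: (0, 0), (2.333, 0), (0, 7)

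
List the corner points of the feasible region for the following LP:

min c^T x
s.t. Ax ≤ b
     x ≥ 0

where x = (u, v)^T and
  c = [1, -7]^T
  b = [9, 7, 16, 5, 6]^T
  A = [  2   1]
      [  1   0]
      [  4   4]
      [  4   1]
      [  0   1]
Each vertex is the intersection of two constraint boundaries that also satisfies all remaining constraints:
  u = 0 and v = 0 → (0, 0)
  4u + v = 5 and v = 0 → (1.25, 0)
  4u + 4v = 16 and 4u + v = 5 → (0.3333, 3.667)
  4u + 4v = 16 and u = 0 → (0, 4)

Vertices: (0, 0), (1.25, 0), (0.3333, 3.667), (0, 4)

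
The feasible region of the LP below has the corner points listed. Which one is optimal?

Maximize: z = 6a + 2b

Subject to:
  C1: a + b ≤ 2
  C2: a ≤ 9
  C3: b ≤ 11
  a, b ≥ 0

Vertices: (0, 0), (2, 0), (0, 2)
Evaluating z = 6a + 2b at each vertex:
  (0, 0): z = 0
  (2, 0): z = 12
  (0, 2): z = 4

The largest value is z = 12, attained at (2, 0).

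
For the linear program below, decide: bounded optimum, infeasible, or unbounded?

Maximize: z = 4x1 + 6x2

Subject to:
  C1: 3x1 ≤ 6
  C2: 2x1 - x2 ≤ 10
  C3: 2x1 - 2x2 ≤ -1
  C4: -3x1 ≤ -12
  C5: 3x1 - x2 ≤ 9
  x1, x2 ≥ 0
C1 requires 3x1 ≤ 6, while C4 (-3x1 ≤ -12) is equivalent to 3x1 ≥ 12. Together they would need 12 ≤ 3x1 ≤ 6, which is impossible since 12 > 6. No point satisfies all constraints.

The feasible region is empty; the LP is infeasible.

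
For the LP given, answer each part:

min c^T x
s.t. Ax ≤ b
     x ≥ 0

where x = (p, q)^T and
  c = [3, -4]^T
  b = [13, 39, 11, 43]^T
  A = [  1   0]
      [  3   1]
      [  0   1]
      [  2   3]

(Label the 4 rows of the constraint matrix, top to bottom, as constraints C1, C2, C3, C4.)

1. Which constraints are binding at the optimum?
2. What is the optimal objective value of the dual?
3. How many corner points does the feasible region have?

1. C3, p ≥ 0
2. -44 (by strong duality, equal to the primal optimum)
3. 5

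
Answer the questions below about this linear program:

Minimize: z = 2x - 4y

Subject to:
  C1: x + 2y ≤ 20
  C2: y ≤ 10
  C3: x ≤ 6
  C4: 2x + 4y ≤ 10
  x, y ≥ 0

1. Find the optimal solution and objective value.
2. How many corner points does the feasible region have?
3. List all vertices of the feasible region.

1. x = 0, y = 2.5, z = -10
2. 3
3. (0, 0), (5, 0), (0, 2.5)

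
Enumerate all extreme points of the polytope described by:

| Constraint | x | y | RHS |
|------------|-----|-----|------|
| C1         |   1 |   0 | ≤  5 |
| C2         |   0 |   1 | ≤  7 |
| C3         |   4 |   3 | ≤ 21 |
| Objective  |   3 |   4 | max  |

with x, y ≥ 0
Each vertex is the intersection of two constraint boundaries that also satisfies all remaining constraints:
  x = 0 and y = 0 → (0, 0)
  x = 5 and y = 0 → (5, 0)
  x = 5 and 4x + 3y = 21 → (5, 0.3333)
  y = 7 and 4x + 3y = 21 → (0, 7)

Vertices: (0, 0), (5, 0), (5, 0.3333), (0, 7)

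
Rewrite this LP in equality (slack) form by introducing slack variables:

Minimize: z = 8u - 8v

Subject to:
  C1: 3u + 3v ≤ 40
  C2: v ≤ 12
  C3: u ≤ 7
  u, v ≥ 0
min z = 8u - 8v

s.t.
  3u + 3v + s1 = 40
  v + s2 = 12
  u + s3 = 7
  u, v, s1, s2, s3 ≥ 0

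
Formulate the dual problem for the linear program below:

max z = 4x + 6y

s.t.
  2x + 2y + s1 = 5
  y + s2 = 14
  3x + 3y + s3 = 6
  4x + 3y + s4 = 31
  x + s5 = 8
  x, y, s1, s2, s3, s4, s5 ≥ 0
Minimize: z = 5y1 + 14y2 + 6y3 + 31y4 + 8y5

Subject to:
  C1: -2y1 - 3y3 - 4y4 - y5 ≤ -4
  C2: -2y1 - y2 - 3y3 - 3y4 ≤ -6
  y1, y2, y3, y4, y5 ≥ 0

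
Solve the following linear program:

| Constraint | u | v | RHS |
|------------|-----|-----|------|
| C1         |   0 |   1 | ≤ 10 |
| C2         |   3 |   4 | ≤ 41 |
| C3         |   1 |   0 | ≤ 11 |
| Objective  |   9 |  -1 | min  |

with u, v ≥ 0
u = 0, v = 10, z = -10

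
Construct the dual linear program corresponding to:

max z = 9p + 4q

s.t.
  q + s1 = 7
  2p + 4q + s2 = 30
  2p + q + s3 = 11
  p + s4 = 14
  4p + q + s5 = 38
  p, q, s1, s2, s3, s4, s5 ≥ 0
Minimize: z = 7y1 + 30y2 + 11y3 + 14y4 + 38y5

Subject to:
  C1: -2y2 - 2y3 - y4 - 4y5 ≤ -9
  C2: -y1 - 4y2 - y3 - y5 ≤ -4
  y1, y2, y3, y4, y5 ≥ 0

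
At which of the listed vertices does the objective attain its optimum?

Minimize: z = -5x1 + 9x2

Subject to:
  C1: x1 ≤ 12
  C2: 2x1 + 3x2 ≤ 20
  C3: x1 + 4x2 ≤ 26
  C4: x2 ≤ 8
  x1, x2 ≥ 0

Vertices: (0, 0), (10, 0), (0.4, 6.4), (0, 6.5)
(10, 0) with z = -50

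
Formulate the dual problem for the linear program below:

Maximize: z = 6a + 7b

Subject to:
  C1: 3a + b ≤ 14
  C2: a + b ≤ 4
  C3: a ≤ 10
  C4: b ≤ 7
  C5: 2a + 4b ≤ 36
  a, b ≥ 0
Minimize: z = 14y1 + 4y2 + 10y3 + 7y4 + 36y5

Subject to:
  C1: -3y1 - y2 - y3 - 2y5 ≤ -6
  C2: -y1 - y2 - y4 - 4y5 ≤ -7
  y1, y2, y3, y4, y5 ≥ 0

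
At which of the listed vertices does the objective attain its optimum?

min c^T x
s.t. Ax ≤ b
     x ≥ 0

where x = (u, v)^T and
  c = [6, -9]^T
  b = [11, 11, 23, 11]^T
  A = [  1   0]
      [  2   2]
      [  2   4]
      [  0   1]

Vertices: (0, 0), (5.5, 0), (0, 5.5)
Evaluating z = 6u - 9v at each vertex:
  (0, 0): z = 0
  (5.5, 0): z = 33
  (0, 5.5): z = -49.5

The smallest value is z = -49.5, attained at (0, 5.5).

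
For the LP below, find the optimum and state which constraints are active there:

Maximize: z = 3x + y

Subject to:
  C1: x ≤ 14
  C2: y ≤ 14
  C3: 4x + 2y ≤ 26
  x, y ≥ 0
Optimal: x = 6.5, y = 0
Slack at optimum:
  C1: slack = 7.5
  C2: slack = 14
  C3: slack = 0 (binding)
  x ≥ 0: x = 6.5
  y ≥ 0: y = 0 (binding)
Binding constraints: C3, y ≥ 0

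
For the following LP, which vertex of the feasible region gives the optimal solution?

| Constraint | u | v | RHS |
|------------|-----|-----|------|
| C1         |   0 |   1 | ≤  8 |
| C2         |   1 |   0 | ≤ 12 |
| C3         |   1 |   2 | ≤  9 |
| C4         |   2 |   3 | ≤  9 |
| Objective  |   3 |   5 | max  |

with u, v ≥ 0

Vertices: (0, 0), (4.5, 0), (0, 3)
Evaluating z = 3u + 5v at each vertex:
  (0, 0): z = 0
  (4.5, 0): z = 13.5
  (0, 3): z = 15

The largest value is z = 15, attained at (0, 3).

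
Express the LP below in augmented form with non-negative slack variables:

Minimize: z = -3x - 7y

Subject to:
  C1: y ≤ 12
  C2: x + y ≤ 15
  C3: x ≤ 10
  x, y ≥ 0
min z = -3x - 7y

s.t.
  y + s1 = 12
  x + y + s2 = 15
  x + s3 = 10
  x, y, s1, s2, s3 ≥ 0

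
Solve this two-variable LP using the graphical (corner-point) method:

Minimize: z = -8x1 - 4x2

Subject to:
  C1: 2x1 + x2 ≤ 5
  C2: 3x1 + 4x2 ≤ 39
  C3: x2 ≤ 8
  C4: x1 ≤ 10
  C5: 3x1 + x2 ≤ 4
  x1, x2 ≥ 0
Each vertex is the intersection of two constraint boundaries that also satisfies all remaining constraints:
  x1 = 0 and x2 = 0 → (0, 0)
  3x1 + x2 = 4 and x2 = 0 → (1.333, 0)
  3x1 + x2 = 4 and x1 = 0 → (0, 4)

Evaluating z = -8x1 - 4x2 at each vertex:
  (0, 0): z = 0
  (1.333, 0): z = -10.67
  (0, 4): z = -16

The minimum is at (0, 4) with z = -16.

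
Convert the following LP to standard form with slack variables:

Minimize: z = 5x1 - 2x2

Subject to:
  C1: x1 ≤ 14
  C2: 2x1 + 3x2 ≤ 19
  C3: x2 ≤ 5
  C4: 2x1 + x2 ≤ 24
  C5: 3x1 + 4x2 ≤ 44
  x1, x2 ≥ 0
min z = 5x1 - 2x2

s.t.
  x1 + s1 = 14
  2x1 + 3x2 + s2 = 19
  x2 + s3 = 5
  2x1 + x2 + s4 = 24
  3x1 + 4x2 + s5 = 44
  x1, x2, s1, s2, s3, s4, s5 ≥ 0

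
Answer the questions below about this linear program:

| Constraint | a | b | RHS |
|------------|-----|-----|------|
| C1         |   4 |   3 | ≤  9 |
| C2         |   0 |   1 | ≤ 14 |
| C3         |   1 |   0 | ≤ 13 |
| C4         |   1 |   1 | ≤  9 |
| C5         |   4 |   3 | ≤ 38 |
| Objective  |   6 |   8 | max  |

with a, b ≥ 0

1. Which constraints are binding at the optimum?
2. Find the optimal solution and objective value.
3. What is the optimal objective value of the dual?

1. C1, a ≥ 0
2. a = 0, b = 3, z = 24
3. 24 (by strong duality, equal to the primal optimum)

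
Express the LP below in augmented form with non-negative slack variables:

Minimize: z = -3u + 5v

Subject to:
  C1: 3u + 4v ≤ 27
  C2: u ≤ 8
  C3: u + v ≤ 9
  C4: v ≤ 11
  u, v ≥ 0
min z = -3u + 5v

s.t.
  3u + 4v + s1 = 27
  u + s2 = 8
  u + v + s3 = 9
  v + s4 = 11
  u, v, s1, s2, s3, s4 ≥ 0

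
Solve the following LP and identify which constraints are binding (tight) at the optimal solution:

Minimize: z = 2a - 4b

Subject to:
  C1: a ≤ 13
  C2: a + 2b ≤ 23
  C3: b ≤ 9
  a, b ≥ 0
Optimal: a = 0, b = 9
Binding: C3, a ≥ 0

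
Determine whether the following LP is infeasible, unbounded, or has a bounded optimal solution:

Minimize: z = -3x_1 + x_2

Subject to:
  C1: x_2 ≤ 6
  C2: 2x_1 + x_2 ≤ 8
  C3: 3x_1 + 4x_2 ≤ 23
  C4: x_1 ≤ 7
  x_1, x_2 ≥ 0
The point (4, 0) satisfies every constraint, so the LP is feasible; the constraints give x_1 ≤ 7 and x_2 ≤ 6, which with x_1, x_2 ≥ 0 keep the feasible region inside a bounded box. A feasible, bounded LP attains a finite optimum at a vertex.

Evaluating z = -3x_1 + x_2 at each vertex:
  (0, 0): z = 0
  (4, 0): z = -12
  (1.8, 4.4): z = -1
  (0, 5.75): z = 5.75

Bounded optimum: z* = -12 at (4, 0).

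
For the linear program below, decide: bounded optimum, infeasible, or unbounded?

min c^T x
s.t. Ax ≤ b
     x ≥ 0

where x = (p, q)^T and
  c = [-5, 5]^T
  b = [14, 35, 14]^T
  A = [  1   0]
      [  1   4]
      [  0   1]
The point (14, 0) satisfies every constraint, so the LP is feasible; the constraints give p ≤ 14 and q ≤ 14, which with p, q ≥ 0 keep the feasible region inside a bounded box. A feasible, bounded LP attains a finite optimum at a vertex.

Evaluating z = -5p + 5q at each vertex:
  (0, 0): z = 0
  (14, 0): z = -70
  (14, 5.25): z = -43.75
  (0, 8.75): z = 43.75

The LP has an optimal solution: (14, 0) with z = -70.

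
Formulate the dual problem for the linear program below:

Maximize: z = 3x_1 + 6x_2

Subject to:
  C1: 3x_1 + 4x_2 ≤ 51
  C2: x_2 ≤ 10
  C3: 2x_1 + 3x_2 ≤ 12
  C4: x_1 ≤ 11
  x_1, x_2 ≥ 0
Minimize: z = 51y1 + 10y2 + 12y3 + 11y4

Subject to:
  C1: -3y1 - 2y3 - y4 ≤ -3
  C2: -4y1 - y2 - 3y3 ≤ -6
  y1, y2, y3, y4 ≥ 0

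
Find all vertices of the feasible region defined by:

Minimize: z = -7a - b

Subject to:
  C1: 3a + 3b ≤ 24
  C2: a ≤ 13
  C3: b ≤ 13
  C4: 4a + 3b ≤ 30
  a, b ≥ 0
Each vertex is the intersection of two constraint boundaries that also satisfies all remaining constraints:
  a = 0 and b = 0 → (0, 0)
  4a + 3b = 30 and b = 0 → (7.5, 0)
  3a + 3b = 24 and 4a + 3b = 30 → (6, 2)
  3a + 3b = 24 and a = 0 → (0, 8)

Vertices: (0, 0), (7.5, 0), (6, 2), (0, 8)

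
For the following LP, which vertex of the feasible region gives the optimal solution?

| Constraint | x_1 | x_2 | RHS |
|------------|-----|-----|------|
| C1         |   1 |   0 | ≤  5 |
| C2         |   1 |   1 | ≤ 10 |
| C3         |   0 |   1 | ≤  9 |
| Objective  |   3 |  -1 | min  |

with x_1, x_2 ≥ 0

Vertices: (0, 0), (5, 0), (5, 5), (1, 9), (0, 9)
(0, 9) with z = -9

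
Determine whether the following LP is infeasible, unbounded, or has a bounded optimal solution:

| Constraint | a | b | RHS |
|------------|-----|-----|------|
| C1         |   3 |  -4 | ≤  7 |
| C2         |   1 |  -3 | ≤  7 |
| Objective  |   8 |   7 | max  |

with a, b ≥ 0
Feasible point: (0, 0) satisfies every constraint, so the LP is feasible.
Direction d = (0, 1): for each constraint row a, a·d ≤ 0 —
  (3)(0) + (-4)(1) = -4 ≤ 0
  (1)(0) + (-3)(1) = -3 ≤ 0
and d ≥ 0, so (0, 0) + t·d stays feasible for every t ≥ 0. Along this ray z = 8a + 7b changes by 7 per unit t, so z → +∞.

Unbounded — the objective can increase without bound over the feasible region.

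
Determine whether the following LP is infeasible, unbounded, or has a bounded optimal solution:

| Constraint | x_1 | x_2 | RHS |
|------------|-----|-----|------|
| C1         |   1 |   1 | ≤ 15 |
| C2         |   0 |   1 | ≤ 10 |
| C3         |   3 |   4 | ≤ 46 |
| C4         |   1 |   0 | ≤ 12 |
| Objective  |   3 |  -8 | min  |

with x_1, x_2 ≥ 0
The point (0, 10) satisfies every constraint, so the LP is feasible; the constraints give x_1 ≤ 12 and x_2 ≤ 10, which with x_1, x_2 ≥ 0 keep the feasible region inside a bounded box. A feasible, bounded LP attains a finite optimum at a vertex.

The LP has an optimal solution: (0, 10) with z = -80.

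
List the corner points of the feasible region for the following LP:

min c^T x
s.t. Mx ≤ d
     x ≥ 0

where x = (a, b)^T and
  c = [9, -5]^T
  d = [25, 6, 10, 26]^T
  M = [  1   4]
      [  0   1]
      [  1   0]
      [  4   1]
Each vertex is the intersection of two constraint boundaries that also satisfies all remaining constraints:
  a = 0 and b = 0 → (0, 0)
  4a + b = 26 and b = 0 → (6.5, 0)
  a + 4b = 25 and 4a + b = 26 → (5.267, 4.933)
  a + 4b = 25 and b = 6 → (1, 6)
  b = 6 and a = 0 → (0, 6)

Vertices: (0, 0), (6.5, 0), (5.267, 4.933), (1, 6), (0, 6)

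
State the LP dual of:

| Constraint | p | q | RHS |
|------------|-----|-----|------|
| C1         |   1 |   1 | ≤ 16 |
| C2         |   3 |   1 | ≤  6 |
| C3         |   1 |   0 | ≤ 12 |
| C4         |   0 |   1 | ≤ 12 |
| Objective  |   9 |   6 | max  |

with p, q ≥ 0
Minimize: z = 16y1 + 6y2 + 12y3 + 12y4

Subject to:
  C1: -y1 - 3y2 - y3 ≤ -9
  C2: -y1 - y2 - y4 ≤ -6
  y1, y2, y3, y4 ≥ 0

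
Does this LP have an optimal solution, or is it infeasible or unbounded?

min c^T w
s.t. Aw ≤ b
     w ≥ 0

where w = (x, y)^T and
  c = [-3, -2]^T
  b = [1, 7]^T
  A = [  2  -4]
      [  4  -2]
Feasible point: (0, 0) satisfies every constraint, so the LP is feasible.
Direction d = (0, 1): for each constraint row a, a·d ≤ 0 —
  (2)(0) + (-4)(1) = -4 ≤ 0
  (4)(0) + (-2)(1) = -2 ≤ 0
and d ≥ 0, so (0, 0) + t·d stays feasible for every t ≥ 0. Along this ray z = -3x - 2y changes by -2 per unit t, so z → −∞.

Unbounded — the objective can decrease without bound over the feasible region.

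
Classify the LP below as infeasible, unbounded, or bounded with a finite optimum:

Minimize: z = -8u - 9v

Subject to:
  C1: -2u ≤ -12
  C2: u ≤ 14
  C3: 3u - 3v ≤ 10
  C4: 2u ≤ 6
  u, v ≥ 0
C4 requires 2u ≤ 6, while C1 (-2u ≤ -12) is equivalent to 2u ≥ 12. Together they would need 12 ≤ 2u ≤ 6, which is impossible since 12 > 6. No point satisfies all constraints.

The feasible region is empty; the LP is infeasible.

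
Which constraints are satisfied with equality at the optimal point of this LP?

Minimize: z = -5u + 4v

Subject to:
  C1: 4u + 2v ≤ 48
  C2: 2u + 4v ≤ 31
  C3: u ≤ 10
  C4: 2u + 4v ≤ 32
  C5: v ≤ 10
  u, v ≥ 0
Optimal: u = 10, v = 0
Slack at optimum:
  C1: slack = 8
  C2: slack = 11
  C3: slack = 0 (binding)
  C4: slack = 12
  C5: slack = 10
  u ≥ 0: u = 10
  v ≥ 0: v = 0 (binding)
Binding constraints: C3, v ≥ 0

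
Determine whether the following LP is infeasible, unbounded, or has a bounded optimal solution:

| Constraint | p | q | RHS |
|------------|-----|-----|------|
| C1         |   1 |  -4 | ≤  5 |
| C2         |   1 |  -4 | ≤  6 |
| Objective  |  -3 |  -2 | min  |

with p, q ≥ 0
Feasible point: (0, 0) satisfies every constraint, so the LP is feasible.
Direction d = (0, 1): for each constraint row a, a·d ≤ 0 —
  (1)(0) + (-4)(1) = -4 ≤ 0
  (1)(0) + (-4)(1) = -4 ≤ 0
and d ≥ 0, so (0, 0) + t·d stays feasible for every t ≥ 0. Along this ray z = -3p - 2q changes by -2 per unit t, so z → −∞.

Unbounded: there is a feasible ray along which z → −∞.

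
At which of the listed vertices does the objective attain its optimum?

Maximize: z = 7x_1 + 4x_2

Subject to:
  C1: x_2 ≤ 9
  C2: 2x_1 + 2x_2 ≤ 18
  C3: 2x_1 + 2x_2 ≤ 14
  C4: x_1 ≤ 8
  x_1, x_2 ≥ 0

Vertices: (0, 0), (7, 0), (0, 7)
Evaluating z = 7x_1 + 4x_2 at each vertex:
  (0, 0): z = 0
  (7, 0): z = 49
  (0, 7): z = 28

The largest value is z = 49, attained at (7, 0).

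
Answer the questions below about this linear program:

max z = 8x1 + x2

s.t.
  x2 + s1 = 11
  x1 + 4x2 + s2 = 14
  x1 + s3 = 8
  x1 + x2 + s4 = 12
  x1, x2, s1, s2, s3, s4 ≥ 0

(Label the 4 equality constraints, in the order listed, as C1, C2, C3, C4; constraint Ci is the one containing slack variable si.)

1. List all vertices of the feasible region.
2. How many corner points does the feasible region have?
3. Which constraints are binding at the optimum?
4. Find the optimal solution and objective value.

1. (0, 0), (8, 0), (8, 1.5), (0, 3.5)
2. 4
3. C2, C3
4. x1 = 8, x2 = 1.5, z = 65.5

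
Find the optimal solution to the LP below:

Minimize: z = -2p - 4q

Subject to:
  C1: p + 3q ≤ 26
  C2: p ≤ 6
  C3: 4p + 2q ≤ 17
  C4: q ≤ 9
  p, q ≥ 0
Each vertex is the intersection of two constraint boundaries that also satisfies all remaining constraints:
  p = 0 and q = 0 → (0, 0)
  4p + 2q = 17 and q = 0 → (4.25, 0)
  4p + 2q = 17 and p = 0 → (0, 8.5)

Evaluating z = -2p - 4q at each vertex:
  (0, 0): z = 0
  (4.25, 0): z = -8.5
  (0, 8.5): z = -34

The minimum is at (0, 8.5) with z = -34.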